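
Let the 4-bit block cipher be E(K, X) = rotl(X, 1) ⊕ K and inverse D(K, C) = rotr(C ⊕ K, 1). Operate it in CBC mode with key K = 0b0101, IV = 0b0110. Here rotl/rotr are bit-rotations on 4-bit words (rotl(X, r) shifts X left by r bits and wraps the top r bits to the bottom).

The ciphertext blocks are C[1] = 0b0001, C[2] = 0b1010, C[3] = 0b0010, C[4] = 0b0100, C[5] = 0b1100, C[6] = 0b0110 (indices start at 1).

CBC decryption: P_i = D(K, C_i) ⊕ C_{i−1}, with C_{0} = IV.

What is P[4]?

P[4]: D(K, 0b0100) = 0b1000; 0b1000 ⊕ 0b0010 = 0b1010.

P[4] = 0b1010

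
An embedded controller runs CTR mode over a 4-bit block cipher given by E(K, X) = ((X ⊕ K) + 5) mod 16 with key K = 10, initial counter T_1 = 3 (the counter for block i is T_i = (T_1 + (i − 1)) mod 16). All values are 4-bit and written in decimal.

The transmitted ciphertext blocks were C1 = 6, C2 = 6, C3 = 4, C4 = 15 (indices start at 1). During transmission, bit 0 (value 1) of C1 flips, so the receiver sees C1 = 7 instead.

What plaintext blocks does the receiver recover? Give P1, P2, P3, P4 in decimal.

P1 = 9, P2 = 5, P3 = 0, P4 = 14

CTR decryption: S_i = E(K, T_i) where T_i is the counter for block i; P_i = C_i ⊕ S_i.
Only C1 changed, to 7. In CTR, a change in C_i flips the same bit in P_i only; the keystream is unaffected. Decrypting the received ciphertext:
P1: T = 3, S = E(K, T) = 14; 7 ⊕ 14 = 9.
P2: T = 4, S = E(K, T) = 3; 6 ⊕ 3 = 5.
P3: T = 5, S = E(K, T) = 4; 4 ⊕ 4 = 0.
P4: T = 6, S = E(K, T) = 1; 15 ⊕ 1 = 14.
Blocks that differ from the original plaintext: P1.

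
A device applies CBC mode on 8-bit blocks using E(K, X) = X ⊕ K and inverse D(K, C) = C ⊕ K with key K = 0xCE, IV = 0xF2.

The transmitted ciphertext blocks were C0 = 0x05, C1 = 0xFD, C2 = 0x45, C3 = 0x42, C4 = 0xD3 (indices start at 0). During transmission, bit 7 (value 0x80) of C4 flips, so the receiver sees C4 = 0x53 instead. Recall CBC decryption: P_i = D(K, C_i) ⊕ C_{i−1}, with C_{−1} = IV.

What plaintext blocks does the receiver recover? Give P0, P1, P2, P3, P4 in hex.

Only C4 changed, to 0x53. In CBC, a change in C_i garbles P_i and flips the same bit in P_{i+1}. Decrypting the received ciphertext:
P0: D(K, 0x05) = 0xCB; 0xCB ⊕ 0xF2 = 0x39.
P1: D(K, 0xFD) = 0x33; 0x33 ⊕ 0x05 = 0x36.
P2: D(K, 0x45) = 0x8B; 0x8B ⊕ 0xFD = 0x76.
P3: D(K, 0x42) = 0x8C; 0x8C ⊕ 0x45 = 0xC9.
P4: D(K, 0x53) = 0x9D; 0x9D ⊕ 0x42 = 0xDF.
Blocks that differ from the original plaintext: P4.

P0 = 0x39, P1 = 0x36, P2 = 0x76, P3 = 0xC9, P4 = 0xDF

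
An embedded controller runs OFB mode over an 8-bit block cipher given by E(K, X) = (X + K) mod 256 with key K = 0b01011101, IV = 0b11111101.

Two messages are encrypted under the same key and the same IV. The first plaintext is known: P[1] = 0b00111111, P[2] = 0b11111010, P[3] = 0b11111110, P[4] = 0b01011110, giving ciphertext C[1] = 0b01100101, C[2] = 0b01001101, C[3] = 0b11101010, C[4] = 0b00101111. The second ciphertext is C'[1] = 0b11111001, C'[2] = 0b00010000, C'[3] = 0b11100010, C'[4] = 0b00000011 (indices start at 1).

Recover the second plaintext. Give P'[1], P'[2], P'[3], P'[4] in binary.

P'[1] = 0b10100011, P'[2] = 0b10100111, P'[3] = 0b11110110, P'[4] = 0b01110010

In OFB with a reused IV, both messages share the same keystream S_i, so C_i ⊕ C'_i = P_i ⊕ P'_i and thus P'_i = P_i ⊕ C_i ⊕ C'_i.
P'[1]: 0b00111111 ⊕ 0b01100101 ⊕ 0b11111001 = 0b10100011.
P'[2]: 0b11111010 ⊕ 0b01001101 ⊕ 0b00010000 = 0b10100111.
P'[3]: 0b11111110 ⊕ 0b11101010 ⊕ 0b11100010 = 0b11110110.
P'[4]: 0b01011110 ⊕ 0b00101111 ⊕ 0b00000011 = 0b01110010.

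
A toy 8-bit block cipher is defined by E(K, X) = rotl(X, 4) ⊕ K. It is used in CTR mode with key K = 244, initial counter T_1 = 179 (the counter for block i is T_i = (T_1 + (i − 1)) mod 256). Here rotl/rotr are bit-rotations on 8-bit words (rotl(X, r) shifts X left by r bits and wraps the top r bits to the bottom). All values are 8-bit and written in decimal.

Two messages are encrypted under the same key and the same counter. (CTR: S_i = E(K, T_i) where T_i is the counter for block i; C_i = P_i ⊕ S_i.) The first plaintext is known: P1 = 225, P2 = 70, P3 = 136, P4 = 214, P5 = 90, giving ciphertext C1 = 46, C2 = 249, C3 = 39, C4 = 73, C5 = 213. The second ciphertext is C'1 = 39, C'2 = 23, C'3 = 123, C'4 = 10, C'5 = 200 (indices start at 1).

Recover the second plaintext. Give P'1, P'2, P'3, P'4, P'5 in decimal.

In CTR with a reused counter, both messages share the same keystream S_i, so C_i ⊕ C'_i = P_i ⊕ P'_i and thus P'_i = P_i ⊕ C_i ⊕ C'_i.
P'1: 225 ⊕ 46 ⊕ 39 = 232.
P'2: 70 ⊕ 249 ⊕ 23 = 168.
P'3: 136 ⊕ 39 ⊕ 123 = 212.
P'4: 214 ⊕ 73 ⊕ 10 = 149.
P'5: 90 ⊕ 213 ⊕ 200 = 71.

P'1 = 232, P'2 = 168, P'3 = 212, P'4 = 149, P'5 = 71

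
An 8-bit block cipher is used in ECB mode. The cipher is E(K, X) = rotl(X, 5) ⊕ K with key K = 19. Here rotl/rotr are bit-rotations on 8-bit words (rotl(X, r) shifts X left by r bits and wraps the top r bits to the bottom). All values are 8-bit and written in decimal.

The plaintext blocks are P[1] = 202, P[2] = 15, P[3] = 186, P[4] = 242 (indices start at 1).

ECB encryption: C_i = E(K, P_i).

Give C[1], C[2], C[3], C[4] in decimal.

C[1] = 74, C[2] = 242, C[3] = 68, C[4] = 77

C[1]: E(K, 202) = 74.
C[2]: E(K, 15) = 242.
C[3]: E(K, 186) = 68.
C[4]: E(K, 242) = 77.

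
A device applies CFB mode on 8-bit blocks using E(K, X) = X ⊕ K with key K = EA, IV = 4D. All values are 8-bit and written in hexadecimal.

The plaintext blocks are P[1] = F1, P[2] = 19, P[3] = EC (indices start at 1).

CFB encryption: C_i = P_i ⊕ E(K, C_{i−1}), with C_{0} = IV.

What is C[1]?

C[1]: E(K, 4D) = A7; F1 ⊕ A7 = 56.

C[1] = 56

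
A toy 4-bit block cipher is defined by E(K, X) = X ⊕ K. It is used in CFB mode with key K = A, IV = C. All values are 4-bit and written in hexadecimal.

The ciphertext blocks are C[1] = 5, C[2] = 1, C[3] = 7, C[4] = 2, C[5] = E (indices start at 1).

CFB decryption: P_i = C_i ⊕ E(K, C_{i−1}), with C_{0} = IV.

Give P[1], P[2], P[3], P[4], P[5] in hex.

P[1] = 3, P[2] = E, P[3] = C, P[4] = F, P[5] = 6

P[1]: E(K, C) = 6; 5 ⊕ 6 = 3.
P[2]: E(K, 5) = F; 1 ⊕ F = E.
P[3]: E(K, 1) = B; 7 ⊕ B = C.
P[4]: E(K, 7) = D; 2 ⊕ D = F.
P[5]: E(K, 2) = 8; E ⊕ 8 = 6.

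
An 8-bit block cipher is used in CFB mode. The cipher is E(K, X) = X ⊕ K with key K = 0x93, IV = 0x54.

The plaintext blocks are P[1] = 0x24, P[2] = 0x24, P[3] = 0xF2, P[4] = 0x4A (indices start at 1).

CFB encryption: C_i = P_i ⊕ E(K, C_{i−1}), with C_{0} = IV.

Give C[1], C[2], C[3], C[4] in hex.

C[1]: E(K, 0x54) = 0xC7; 0x24 ⊕ 0xC7 = 0xE3.
C[2]: E(K, 0xE3) = 0x70; 0x24 ⊕ 0x70 = 0x54.
C[3]: E(K, 0x54) = 0xC7; 0xF2 ⊕ 0xC7 = 0x35.
C[4]: E(K, 0x35) = 0xA6; 0x4A ⊕ 0xA6 = 0xEC.

C[1] = 0xE3, C[2] = 0x54, C[3] = 0x35, C[4] = 0xEC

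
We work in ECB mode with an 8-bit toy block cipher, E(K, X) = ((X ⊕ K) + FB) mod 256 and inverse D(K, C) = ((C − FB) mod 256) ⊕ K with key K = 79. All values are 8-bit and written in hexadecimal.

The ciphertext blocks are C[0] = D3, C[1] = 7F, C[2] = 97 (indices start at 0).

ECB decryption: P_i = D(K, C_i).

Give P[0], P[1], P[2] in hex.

P[0] = A1, P[1] = FD, P[2] = E5

P[0]: D(K, D3) = A1.
P[1]: D(K, 7F) = FD.
P[2]: D(K, 97) = E5.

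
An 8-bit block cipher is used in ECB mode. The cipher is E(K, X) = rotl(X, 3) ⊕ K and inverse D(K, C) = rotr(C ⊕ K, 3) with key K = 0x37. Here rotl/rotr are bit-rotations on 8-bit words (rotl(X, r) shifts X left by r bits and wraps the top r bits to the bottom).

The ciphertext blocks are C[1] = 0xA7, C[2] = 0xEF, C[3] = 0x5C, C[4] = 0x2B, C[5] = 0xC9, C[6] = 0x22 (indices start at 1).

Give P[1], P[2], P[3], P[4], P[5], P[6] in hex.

ECB decryption: P_i = D(K, C_i).
P[1]: D(K, 0xA7) = 0x12.
P[2]: D(K, 0xEF) = 0x1B.
P[3]: D(K, 0x5C) = 0x6D.
P[4]: D(K, 0x2B) = 0x83.
P[5]: D(K, 0xC9) = 0xDF.
P[6]: D(K, 0x22) = 0xA2.

P[1] = 0x12, P[2] = 0x1B, P[3] = 0x6D, P[4] = 0x83, P[5] = 0xDF, P[6] = 0xA2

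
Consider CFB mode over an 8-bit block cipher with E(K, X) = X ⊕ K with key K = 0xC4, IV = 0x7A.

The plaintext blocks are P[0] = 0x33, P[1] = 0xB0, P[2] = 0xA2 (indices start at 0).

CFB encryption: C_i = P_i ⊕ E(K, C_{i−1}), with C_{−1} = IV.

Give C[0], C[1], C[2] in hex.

C[0] = 0x8D, C[1] = 0xF9, C[2] = 0x9F

C[0]: E(K, 0x7A) = 0xBE; 0x33 ⊕ 0xBE = 0x8D.
C[1]: E(K, 0x8D) = 0x49; 0xB0 ⊕ 0x49 = 0xF9.
C[2]: E(K, 0xF9) = 0x3D; 0xA2 ⊕ 0x3D = 0x9F.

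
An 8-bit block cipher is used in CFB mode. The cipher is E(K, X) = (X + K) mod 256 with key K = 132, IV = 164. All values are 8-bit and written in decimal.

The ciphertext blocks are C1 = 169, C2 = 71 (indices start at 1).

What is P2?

P2 = 106

CFB decryption: P_i = C_i ⊕ E(K, C_{i−1}), with C_{0} = IV.
P2: E(K, 169) = 45; 71 ⊕ 45 = 106.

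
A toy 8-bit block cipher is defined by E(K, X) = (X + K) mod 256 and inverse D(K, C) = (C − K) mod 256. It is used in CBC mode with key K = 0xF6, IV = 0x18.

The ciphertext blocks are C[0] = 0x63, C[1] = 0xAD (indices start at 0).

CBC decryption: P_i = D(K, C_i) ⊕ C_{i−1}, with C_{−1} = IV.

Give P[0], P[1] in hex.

P[0] = 0x75, P[1] = 0xD4

P[0]: D(K, 0x63) = 0x6D; 0x6D ⊕ 0x18 = 0x75.
P[1]: D(K, 0xAD) = 0xB7; 0xB7 ⊕ 0x63 = 0xD4.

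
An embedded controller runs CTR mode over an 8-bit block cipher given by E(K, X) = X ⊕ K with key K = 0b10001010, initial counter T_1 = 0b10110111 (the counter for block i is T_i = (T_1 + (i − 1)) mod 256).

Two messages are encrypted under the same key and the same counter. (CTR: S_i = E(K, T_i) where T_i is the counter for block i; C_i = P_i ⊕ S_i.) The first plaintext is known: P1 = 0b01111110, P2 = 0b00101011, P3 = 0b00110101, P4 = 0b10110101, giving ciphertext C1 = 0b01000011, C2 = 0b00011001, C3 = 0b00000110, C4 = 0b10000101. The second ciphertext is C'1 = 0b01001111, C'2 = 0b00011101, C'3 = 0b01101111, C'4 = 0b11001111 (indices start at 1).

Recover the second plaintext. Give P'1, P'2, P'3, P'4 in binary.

In CTR with a reused counter, both messages share the same keystream S_i, so C_i ⊕ C'_i = P_i ⊕ P'_i and thus P'_i = P_i ⊕ C_i ⊕ C'_i.
P'1: 0b01111110 ⊕ 0b01000011 ⊕ 0b01001111 = 0b01110010.
P'2: 0b00101011 ⊕ 0b00011001 ⊕ 0b00011101 = 0b00101111.
P'3: 0b00110101 ⊕ 0b00000110 ⊕ 0b01101111 = 0b01011100.
P'4: 0b10110101 ⊕ 0b10000101 ⊕ 0b11001111 = 0b11111111.

P'1 = 0b01110010, P'2 = 0b00101111, P'3 = 0b01011100, P'4 = 0b11111111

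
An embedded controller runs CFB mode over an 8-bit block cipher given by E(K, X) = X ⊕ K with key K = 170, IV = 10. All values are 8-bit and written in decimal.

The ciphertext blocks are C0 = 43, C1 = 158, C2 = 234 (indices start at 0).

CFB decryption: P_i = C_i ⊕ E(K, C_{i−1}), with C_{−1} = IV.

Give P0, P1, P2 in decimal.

P0 = 139, P1 = 31, P2 = 222

P0: E(K, 10) = 160; 43 ⊕ 160 = 139.
P1: E(K, 43) = 129; 158 ⊕ 129 = 31.
P2: E(K, 158) = 52; 234 ⊕ 52 = 222.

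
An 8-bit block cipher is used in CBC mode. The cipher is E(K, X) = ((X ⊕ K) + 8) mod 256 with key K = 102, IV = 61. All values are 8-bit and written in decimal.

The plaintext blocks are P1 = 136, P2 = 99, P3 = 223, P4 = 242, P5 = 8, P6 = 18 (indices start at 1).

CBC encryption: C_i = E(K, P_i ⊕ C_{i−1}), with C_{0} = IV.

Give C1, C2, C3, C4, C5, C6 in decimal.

C1 = 219, C2 = 230, C3 = 103, C4 = 251, C5 = 157, C6 = 241

C1: P1 ⊕ 61 = 181; E(K, 181) = 219.
C2: P2 ⊕ 219 = 184; E(K, 184) = 230.
C3: P3 ⊕ 230 = 57; E(K, 57) = 103.
C4: P4 ⊕ 103 = 149; E(K, 149) = 251.
C5: P5 ⊕ 251 = 243; E(K, 243) = 157.
C6: P6 ⊕ 157 = 143; E(K, 143) = 241.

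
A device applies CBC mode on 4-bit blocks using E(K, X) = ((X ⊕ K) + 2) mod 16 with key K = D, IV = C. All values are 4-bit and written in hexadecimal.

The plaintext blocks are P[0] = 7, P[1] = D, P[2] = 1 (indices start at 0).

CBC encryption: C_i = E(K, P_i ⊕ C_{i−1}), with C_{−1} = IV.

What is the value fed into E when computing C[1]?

5

C[0]: P[0] ⊕ C = B; E(K, B) = 8.
C[1]: P[1] ⊕ 8 = 5; E(K, 5) = A.
So the input to E for block [1] is 5.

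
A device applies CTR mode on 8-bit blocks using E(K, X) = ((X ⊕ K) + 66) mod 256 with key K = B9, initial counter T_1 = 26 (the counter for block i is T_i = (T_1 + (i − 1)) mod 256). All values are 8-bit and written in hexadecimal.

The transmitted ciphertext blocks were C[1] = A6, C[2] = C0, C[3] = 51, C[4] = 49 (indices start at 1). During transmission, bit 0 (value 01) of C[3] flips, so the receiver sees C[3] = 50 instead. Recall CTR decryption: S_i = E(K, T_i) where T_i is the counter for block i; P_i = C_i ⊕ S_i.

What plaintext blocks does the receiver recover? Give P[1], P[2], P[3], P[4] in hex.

P[1] = A3, P[2] = C4, P[3] = A7, P[4] = BF

Only C[3] changed, to 50. In CTR, a change in C_i flips the same bit in P_i only; the keystream is unaffected. Decrypting the received ciphertext:
P[1]: T = 26, S = E(K, T) = 05; A6 ⊕ 05 = A3.
P[2]: T = 27, S = E(K, T) = 04; C0 ⊕ 04 = C4.
P[3]: T = 28, S = E(K, T) = F7; 50 ⊕ F7 = A7.
P[4]: T = 29, S = E(K, T) = F6; 49 ⊕ F6 = BF.
Blocks that differ from the original plaintext: P[3].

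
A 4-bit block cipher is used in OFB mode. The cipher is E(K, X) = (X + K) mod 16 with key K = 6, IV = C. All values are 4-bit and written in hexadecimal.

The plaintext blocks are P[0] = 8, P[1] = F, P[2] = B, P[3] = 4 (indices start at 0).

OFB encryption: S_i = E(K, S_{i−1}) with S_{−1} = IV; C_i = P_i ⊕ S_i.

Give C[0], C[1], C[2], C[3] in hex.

C[0]: S = E(K, C) = 2; 8 ⊕ 2 = A.
C[1]: S = E(K, 2) = 8; F ⊕ 8 = 7.
C[2]: S = E(K, 8) = E; B ⊕ E = 5.
C[3]: S = E(K, E) = 4; 4 ⊕ 4 = 0.

C[0] = A, C[1] = 7, C[2] = 5, C[3] = 0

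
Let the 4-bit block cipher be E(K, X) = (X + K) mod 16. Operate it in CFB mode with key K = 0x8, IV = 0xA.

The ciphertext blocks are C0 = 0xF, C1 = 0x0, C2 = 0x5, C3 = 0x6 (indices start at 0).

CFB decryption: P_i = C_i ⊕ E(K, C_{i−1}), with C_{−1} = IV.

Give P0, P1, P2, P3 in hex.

P0 = 0xD, P1 = 0x7, P2 = 0xD, P3 = 0xB

P0: E(K, 0xA) = 0x2; 0xF ⊕ 0x2 = 0xD.
P1: E(K, 0xF) = 0x7; 0x0 ⊕ 0x7 = 0x7.
P2: E(K, 0x0) = 0x8; 0x5 ⊕ 0x8 = 0xD.
P3: E(K, 0x5) = 0xD; 0x6 ⊕ 0xD = 0xB.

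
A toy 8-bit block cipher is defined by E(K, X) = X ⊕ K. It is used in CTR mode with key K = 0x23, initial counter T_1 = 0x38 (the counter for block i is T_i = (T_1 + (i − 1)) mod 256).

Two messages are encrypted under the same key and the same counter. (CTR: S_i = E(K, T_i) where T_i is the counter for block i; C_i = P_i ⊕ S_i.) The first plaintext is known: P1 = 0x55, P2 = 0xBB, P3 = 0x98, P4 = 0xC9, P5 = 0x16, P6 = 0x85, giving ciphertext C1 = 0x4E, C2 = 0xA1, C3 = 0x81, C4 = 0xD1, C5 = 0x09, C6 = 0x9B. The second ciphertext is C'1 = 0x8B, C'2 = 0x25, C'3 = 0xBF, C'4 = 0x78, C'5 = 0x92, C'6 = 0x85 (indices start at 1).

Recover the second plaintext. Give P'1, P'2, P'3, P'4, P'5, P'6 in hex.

In CTR with a reused counter, both messages share the same keystream S_i, so C_i ⊕ C'_i = P_i ⊕ P'_i and thus P'_i = P_i ⊕ C_i ⊕ C'_i.
P'1: 0x55 ⊕ 0x4E ⊕ 0x8B = 0x90.
P'2: 0xBB ⊕ 0xA1 ⊕ 0x25 = 0x3F.
P'3: 0x98 ⊕ 0x81 ⊕ 0xBF = 0xA6.
P'4: 0xC9 ⊕ 0xD1 ⊕ 0x78 = 0x60.
P'5: 0x16 ⊕ 0x09 ⊕ 0x92 = 0x8D.
P'6: 0x85 ⊕ 0x9B ⊕ 0x85 = 0x9B.

P'1 = 0x90, P'2 = 0x3F, P'3 = 0xA6, P'4 = 0x60, P'5 = 0x8D, P'6 = 0x9B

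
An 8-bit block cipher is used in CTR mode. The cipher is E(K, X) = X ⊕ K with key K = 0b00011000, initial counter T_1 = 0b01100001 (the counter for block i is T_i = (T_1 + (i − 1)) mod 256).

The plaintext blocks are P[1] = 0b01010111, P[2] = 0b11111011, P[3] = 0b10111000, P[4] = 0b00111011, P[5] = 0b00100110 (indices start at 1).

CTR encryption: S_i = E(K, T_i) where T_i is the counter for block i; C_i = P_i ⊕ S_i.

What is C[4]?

C[4] = 0b01000111

C[1]: T = 0b01100001, S = E(K, T) = 0b01111001; 0b01010111 ⊕ 0b01111001 = 0b00101110.
C[2]: T = 0b01100010, S = E(K, T) = 0b01111010; 0b11111011 ⊕ 0b01111010 = 0b10000001.
C[3]: T = 0b01100011, S = E(K, T) = 0b01111011; 0b10111000 ⊕ 0b01111011 = 0b11000011.
C[4]: T = 0b01100100, S = E(K, T) = 0b01111100; 0b00111011 ⊕ 0b01111100 = 0b01000111.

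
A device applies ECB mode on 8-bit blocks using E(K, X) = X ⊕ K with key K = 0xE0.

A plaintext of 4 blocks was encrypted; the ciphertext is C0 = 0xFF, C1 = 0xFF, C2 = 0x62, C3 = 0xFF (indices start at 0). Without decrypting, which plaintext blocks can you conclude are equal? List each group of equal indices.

ECB encrypts each block independently with the same key, so equal ciphertext blocks imply equal plaintext blocks.
C0 = C1 = C3 = 0xFF, so P0 = P1 = P3.

P0 = P1 = P3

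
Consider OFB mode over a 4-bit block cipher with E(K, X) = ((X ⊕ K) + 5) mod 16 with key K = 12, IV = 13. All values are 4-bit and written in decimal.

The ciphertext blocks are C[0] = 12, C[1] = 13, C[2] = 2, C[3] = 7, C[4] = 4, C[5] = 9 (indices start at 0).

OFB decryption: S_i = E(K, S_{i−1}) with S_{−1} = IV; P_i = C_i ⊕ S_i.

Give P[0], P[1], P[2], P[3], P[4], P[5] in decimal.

P[0]: S = E(K, 13) = 6; 12 ⊕ 6 = 10.
P[1]: S = E(K, 6) = 15; 13 ⊕ 15 = 2.
P[2]: S = E(K, 15) = 8; 2 ⊕ 8 = 10.
P[3]: S = E(K, 8) = 9; 7 ⊕ 9 = 14.
P[4]: S = E(K, 9) = 10; 4 ⊕ 10 = 14.
P[5]: S = E(K, 10) = 11; 9 ⊕ 11 = 2.

P[0] = 10, P[1] = 2, P[2] = 10, P[3] = 14, P[4] = 14, P[5] = 2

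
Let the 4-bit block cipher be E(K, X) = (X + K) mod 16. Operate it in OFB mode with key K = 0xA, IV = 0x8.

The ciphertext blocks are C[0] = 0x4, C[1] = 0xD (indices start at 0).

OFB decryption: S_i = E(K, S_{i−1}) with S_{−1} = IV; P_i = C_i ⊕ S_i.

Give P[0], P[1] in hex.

P[0]: S = E(K, 0x8) = 0x2; 0x4 ⊕ 0x2 = 0x6.
P[1]: S = E(K, 0x2) = 0xC; 0xD ⊕ 0xC = 0x1.

P[0] = 0x6, P[1] = 0x1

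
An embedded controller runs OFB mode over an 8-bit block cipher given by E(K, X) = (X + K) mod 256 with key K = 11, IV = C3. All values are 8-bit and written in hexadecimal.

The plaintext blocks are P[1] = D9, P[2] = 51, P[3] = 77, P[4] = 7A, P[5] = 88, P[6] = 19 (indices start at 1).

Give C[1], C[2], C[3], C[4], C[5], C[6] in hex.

OFB encryption: S_i = E(K, S_{i−1}) with S_{0} = IV; C_i = P_i ⊕ S_i.
C[1]: S = E(K, C3) = D4; D9 ⊕ D4 = 0D.
C[2]: S = E(K, D4) = E5; 51 ⊕ E5 = B4.
C[3]: S = E(K, E5) = F6; 77 ⊕ F6 = 81.
C[4]: S = E(K, F6) = 07; 7A ⊕ 07 = 7D.
C[5]: S = E(K, 07) = 18; 88 ⊕ 18 = 90.
C[6]: S = E(K, 18) = 29; 19 ⊕ 29 = 30.

C[1] = 0D, C[2] = B4, C[3] = 81, C[4] = 7D, C[5] = 90, C[6] = 30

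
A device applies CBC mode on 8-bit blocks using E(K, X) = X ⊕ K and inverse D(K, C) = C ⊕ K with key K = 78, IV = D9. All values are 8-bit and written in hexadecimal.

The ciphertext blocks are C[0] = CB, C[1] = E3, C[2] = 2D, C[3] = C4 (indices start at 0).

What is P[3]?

P[3] = 91

CBC decryption: P_i = D(K, C_i) ⊕ C_{i−1}, with C_{−1} = IV.
P[3]: D(K, C4) = BC; BC ⊕ 2D = 91.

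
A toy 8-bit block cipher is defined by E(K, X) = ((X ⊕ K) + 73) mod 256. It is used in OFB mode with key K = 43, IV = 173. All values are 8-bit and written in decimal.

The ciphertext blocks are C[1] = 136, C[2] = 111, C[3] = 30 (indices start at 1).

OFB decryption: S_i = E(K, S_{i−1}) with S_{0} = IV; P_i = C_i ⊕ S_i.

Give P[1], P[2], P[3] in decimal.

P[1]: S = E(K, 173) = 207; 136 ⊕ 207 = 71.
P[2]: S = E(K, 207) = 45; 111 ⊕ 45 = 66.
P[3]: S = E(K, 45) = 79; 30 ⊕ 79 = 81.

P[1] = 71, P[2] = 66, P[3] = 81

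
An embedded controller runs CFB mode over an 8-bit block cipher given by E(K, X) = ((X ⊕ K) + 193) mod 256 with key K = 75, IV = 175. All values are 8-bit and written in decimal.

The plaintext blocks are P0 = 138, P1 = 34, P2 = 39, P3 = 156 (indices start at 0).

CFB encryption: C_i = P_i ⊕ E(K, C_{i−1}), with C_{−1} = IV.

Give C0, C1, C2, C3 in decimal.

C0 = 47, C1 = 7, C2 = 42, C3 = 190

C0: E(K, 175) = 165; 138 ⊕ 165 = 47.
C1: E(K, 47) = 37; 34 ⊕ 37 = 7.
C2: E(K, 7) = 13; 39 ⊕ 13 = 42.
C3: E(K, 42) = 34; 156 ⊕ 34 = 190.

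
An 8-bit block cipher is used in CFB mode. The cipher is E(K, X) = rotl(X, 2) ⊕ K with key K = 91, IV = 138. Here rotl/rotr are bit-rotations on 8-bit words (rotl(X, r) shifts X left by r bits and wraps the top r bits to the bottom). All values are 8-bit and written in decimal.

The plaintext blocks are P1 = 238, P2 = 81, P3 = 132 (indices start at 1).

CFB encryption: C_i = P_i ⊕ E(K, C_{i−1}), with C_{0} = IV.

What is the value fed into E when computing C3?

116

C1: E(K, 138) = 113; 238 ⊕ 113 = 159.
C2: E(K, 159) = 37; 81 ⊕ 37 = 116.
C3: E(K, 116) = 138; 132 ⊕ 138 = 14.
So the input to E for block 3 is 116.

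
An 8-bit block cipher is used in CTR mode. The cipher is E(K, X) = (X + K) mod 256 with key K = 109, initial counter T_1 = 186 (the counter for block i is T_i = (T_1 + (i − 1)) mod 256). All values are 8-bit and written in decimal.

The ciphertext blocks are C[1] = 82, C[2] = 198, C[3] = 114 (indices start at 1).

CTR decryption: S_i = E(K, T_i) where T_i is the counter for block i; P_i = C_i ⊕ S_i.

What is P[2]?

P[2] = 238

P[2]: T = 187, S = E(K, T) = 40; 198 ⊕ 40 = 238.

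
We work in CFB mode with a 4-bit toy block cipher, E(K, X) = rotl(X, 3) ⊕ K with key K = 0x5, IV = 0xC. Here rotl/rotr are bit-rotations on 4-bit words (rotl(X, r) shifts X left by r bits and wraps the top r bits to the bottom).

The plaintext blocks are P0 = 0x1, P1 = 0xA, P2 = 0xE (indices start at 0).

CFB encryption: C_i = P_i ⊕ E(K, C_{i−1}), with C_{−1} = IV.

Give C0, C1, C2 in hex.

C0 = 0x2, C1 = 0xE, C2 = 0xC

C0: E(K, 0xC) = 0x3; 0x1 ⊕ 0x3 = 0x2.
C1: E(K, 0x2) = 0x4; 0xA ⊕ 0x4 = 0xE.
C2: E(K, 0xE) = 0x2; 0xE ⊕ 0x2 = 0xC.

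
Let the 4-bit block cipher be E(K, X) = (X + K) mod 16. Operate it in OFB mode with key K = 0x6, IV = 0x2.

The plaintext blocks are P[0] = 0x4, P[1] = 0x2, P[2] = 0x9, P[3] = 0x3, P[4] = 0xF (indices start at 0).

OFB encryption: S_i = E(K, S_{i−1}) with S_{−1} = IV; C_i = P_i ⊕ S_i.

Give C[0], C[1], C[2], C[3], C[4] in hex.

C[0] = 0xC, C[1] = 0xC, C[2] = 0xD, C[3] = 0x9, C[4] = 0xF

C[0]: S = E(K, 0x2) = 0x8; 0x4 ⊕ 0x8 = 0xC.
C[1]: S = E(K, 0x8) = 0xE; 0x2 ⊕ 0xE = 0xC.
C[2]: S = E(K, 0xE) = 0x4; 0x9 ⊕ 0x4 = 0xD.
C[3]: S = E(K, 0x4) = 0xA; 0x3 ⊕ 0xA = 0x9.
C[4]: S = E(K, 0xA) = 0x0; 0xF ⊕ 0x0 = 0xF.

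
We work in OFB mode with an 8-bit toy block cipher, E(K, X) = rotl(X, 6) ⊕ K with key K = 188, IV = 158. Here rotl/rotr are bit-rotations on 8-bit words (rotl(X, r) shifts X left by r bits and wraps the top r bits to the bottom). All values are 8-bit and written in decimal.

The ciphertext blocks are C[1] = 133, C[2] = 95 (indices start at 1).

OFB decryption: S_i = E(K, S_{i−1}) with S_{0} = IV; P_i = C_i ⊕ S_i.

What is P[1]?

P[1] = 158

P[1]: S = E(K, 158) = 27; 133 ⊕ 27 = 158.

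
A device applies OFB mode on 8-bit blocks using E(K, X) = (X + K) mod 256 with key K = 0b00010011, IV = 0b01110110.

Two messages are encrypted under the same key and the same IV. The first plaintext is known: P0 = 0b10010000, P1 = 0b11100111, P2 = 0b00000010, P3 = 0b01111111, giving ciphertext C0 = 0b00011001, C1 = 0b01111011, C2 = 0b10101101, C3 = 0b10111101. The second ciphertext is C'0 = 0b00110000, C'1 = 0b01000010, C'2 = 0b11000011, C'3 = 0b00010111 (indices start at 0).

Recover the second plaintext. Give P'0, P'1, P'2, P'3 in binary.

In OFB with a reused IV, both messages share the same keystream S_i, so C_i ⊕ C'_i = P_i ⊕ P'_i and thus P'_i = P_i ⊕ C_i ⊕ C'_i.
P'0: 0b10010000 ⊕ 0b00011001 ⊕ 0b00110000 = 0b10111001.
P'1: 0b11100111 ⊕ 0b01111011 ⊕ 0b01000010 = 0b11011110.
P'2: 0b00000010 ⊕ 0b10101101 ⊕ 0b11000011 = 0b01101100.
P'3: 0b01111111 ⊕ 0b10111101 ⊕ 0b00010111 = 0b11010101.

P'0 = 0b10111001, P'1 = 0b11011110, P'2 = 0b01101100, P'3 = 0b11010101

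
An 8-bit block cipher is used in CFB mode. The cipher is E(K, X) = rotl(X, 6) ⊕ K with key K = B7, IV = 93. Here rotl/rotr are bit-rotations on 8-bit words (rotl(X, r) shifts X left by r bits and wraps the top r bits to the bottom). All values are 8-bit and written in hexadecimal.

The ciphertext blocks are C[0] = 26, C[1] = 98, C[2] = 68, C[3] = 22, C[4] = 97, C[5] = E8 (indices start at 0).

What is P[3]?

CFB decryption: P_i = C_i ⊕ E(K, C_{i−1}), with C_{−1} = IV.
P[3]: E(K, 68) = AD; 22 ⊕ AD = 8F.

P[3] = 8F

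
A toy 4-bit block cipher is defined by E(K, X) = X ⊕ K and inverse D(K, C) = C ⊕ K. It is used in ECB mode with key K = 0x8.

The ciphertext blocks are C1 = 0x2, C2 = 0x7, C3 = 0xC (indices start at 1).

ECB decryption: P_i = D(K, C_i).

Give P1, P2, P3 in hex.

P1: D(K, 0x2) = 0xA.
P2: D(K, 0x7) = 0xF.
P3: D(K, 0xC) = 0x4.

P1 = 0xA, P2 = 0xF, P3 = 0x4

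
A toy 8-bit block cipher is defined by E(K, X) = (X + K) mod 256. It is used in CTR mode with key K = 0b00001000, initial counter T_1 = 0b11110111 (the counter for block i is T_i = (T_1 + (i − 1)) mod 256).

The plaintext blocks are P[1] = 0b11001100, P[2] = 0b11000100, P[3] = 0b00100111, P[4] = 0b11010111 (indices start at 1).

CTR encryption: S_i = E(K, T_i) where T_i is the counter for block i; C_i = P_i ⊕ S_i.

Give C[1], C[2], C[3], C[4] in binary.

C[1] = 0b00110011, C[2] = 0b11000100, C[3] = 0b00100110, C[4] = 0b11010101

C[1]: T = 0b11110111, S = E(K, T) = 0b11111111; 0b11001100 ⊕ 0b11111111 = 0b00110011.
C[2]: T = 0b11111000, S = E(K, T) = 0b00000000; 0b11000100 ⊕ 0b00000000 = 0b11000100.
C[3]: T = 0b11111001, S = E(K, T) = 0b00000001; 0b00100111 ⊕ 0b00000001 = 0b00100110.
C[4]: T = 0b11111010, S = E(K, T) = 0b00000010; 0b11010111 ⊕ 0b00000010 = 0b11010101.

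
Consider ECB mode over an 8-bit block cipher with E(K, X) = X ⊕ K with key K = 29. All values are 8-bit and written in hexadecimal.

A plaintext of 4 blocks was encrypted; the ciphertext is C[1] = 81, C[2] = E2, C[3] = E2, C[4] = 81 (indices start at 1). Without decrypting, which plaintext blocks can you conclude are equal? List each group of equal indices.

P[1] = P[4]; P[2] = P[3]

ECB encrypts each block independently with the same key, so equal ciphertext blocks imply equal plaintext blocks.
C[1] = C[4] = 81, so P[1] = P[4].
C[2] = C[3] = E2, so P[2] = P[3].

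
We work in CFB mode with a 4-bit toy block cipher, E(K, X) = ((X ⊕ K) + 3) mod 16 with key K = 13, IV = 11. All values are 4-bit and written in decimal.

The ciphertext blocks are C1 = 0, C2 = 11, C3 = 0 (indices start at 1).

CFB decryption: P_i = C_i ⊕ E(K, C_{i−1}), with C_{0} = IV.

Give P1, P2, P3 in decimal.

P1 = 9, P2 = 11, P3 = 9

P1: E(K, 11) = 9; 0 ⊕ 9 = 9.
P2: E(K, 0) = 0; 11 ⊕ 0 = 11.
P3: E(K, 11) = 9; 0 ⊕ 9 = 9.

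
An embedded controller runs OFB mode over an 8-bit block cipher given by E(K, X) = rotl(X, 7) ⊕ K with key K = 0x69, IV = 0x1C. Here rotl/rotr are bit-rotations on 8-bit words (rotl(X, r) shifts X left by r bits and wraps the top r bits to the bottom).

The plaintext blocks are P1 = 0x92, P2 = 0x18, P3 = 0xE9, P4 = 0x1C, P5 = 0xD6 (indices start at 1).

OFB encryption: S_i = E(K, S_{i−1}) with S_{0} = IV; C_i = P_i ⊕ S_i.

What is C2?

C1: S = E(K, 0x1C) = 0x67; 0x92 ⊕ 0x67 = 0xF5.
C2: S = E(K, 0x67) = 0xDA; 0x18 ⊕ 0xDA = 0xC2.

C2 = 0xC2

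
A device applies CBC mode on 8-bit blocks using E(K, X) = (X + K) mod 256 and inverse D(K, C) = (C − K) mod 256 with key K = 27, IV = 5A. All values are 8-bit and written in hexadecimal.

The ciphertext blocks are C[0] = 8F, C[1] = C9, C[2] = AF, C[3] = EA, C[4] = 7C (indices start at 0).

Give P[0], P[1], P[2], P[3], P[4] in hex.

P[0] = 32, P[1] = 2D, P[2] = 41, P[3] = 6C, P[4] = BF

CBC decryption: P_i = D(K, C_i) ⊕ C_{i−1}, with C_{−1} = IV.
P[0]: D(K, 8F) = 68; 68 ⊕ 5A = 32.
P[1]: D(K, C9) = A2; A2 ⊕ 8F = 2D.
P[2]: D(K, AF) = 88; 88 ⊕ C9 = 41.
P[3]: D(K, EA) = C3; C3 ⊕ AF = 6C.
P[4]: D(K, 7C) = 55; 55 ⊕ EA = BF.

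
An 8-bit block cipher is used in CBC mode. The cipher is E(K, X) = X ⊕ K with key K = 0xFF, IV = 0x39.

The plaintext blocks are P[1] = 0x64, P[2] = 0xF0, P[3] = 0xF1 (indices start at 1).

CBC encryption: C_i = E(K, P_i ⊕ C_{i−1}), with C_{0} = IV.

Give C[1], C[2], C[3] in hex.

C[1]: P[1] ⊕ 0x39 = 0x5D; E(K, 0x5D) = 0xA2.
C[2]: P[2] ⊕ 0xA2 = 0x52; E(K, 0x52) = 0xAD.
C[3]: P[3] ⊕ 0xAD = 0x5C; E(K, 0x5C) = 0xA3.

C[1] = 0xA2, C[2] = 0xAD, C[3] = 0xA3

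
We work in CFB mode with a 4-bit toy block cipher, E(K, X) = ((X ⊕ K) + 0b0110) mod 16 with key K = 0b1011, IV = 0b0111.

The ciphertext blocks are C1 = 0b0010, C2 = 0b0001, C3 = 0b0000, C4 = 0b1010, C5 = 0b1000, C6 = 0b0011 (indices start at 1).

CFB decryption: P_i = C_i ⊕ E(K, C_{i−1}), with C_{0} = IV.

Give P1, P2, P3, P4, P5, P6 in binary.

P1: E(K, 0b0111) = 0b0010; 0b0010 ⊕ 0b0010 = 0b0000.
P2: E(K, 0b0010) = 0b1111; 0b0001 ⊕ 0b1111 = 0b1110.
P3: E(K, 0b0001) = 0b0000; 0b0000 ⊕ 0b0000 = 0b0000.
P4: E(K, 0b0000) = 0b0001; 0b1010 ⊕ 0b0001 = 0b1011.
P5: E(K, 0b1010) = 0b0111; 0b1000 ⊕ 0b0111 = 0b1111.
P6: E(K, 0b1000) = 0b1001; 0b0011 ⊕ 0b1001 = 0b1010.

P1 = 0b0000, P2 = 0b1110, P3 = 0b0000, P4 = 0b1011, P5 = 0b1111, P6 = 0b1010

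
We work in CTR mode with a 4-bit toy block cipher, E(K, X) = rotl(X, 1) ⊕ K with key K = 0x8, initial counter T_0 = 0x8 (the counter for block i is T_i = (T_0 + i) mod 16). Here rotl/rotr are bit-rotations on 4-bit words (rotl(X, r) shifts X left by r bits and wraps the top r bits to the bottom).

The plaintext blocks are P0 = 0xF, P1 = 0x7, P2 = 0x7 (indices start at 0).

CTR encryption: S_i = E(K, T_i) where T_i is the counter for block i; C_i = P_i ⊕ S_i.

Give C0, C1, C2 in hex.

C0 = 0x6, C1 = 0xC, C2 = 0xA

C0: T = 0x8, S = E(K, T) = 0x9; 0xF ⊕ 0x9 = 0x6.
C1: T = 0x9, S = E(K, T) = 0xB; 0x7 ⊕ 0xB = 0xC.
C2: T = 0xA, S = E(K, T) = 0xD; 0x7 ⊕ 0xD = 0xA.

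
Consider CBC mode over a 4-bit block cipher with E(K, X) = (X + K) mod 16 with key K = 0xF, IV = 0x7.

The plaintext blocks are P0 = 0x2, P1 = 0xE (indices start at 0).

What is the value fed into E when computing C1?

CBC encryption: C_i = E(K, P_i ⊕ C_{i−1}), with C_{−1} = IV.
C0: P0 ⊕ 0x7 = 0x5; E(K, 0x5) = 0x4.
C1: P1 ⊕ 0x4 = 0xA; E(K, 0xA) = 0x9.
So the input to E for block 1 is 0xA.

0xA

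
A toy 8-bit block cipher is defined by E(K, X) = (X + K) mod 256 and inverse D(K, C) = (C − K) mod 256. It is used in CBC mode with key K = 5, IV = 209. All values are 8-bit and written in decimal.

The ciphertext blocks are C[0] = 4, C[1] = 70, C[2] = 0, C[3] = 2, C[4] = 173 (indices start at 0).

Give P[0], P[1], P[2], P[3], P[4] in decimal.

P[0] = 46, P[1] = 69, P[2] = 189, P[3] = 253, P[4] = 170

CBC decryption: P_i = D(K, C_i) ⊕ C_{i−1}, with C_{−1} = IV.
P[0]: D(K, 4) = 255; 255 ⊕ 209 = 46.
P[1]: D(K, 70) = 65; 65 ⊕ 4 = 69.
P[2]: D(K, 0) = 251; 251 ⊕ 70 = 189.
P[3]: D(K, 2) = 253; 253 ⊕ 0 = 253.
P[4]: D(K, 173) = 168; 168 ⊕ 2 = 170.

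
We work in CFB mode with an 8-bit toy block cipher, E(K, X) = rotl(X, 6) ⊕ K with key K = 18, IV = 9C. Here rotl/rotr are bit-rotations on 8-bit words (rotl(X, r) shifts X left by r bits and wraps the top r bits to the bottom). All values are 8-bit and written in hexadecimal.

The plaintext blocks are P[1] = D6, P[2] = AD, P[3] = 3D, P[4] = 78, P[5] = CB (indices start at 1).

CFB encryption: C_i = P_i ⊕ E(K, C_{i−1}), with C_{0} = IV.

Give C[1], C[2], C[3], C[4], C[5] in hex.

C[1]: E(K, 9C) = 3F; D6 ⊕ 3F = E9.
C[2]: E(K, E9) = 62; AD ⊕ 62 = CF.
C[3]: E(K, CF) = EB; 3D ⊕ EB = D6.
C[4]: E(K, D6) = AD; 78 ⊕ AD = D5.
C[5]: E(K, D5) = 6D; CB ⊕ 6D = A6.

C[1] = E9, C[2] = CF, C[3] = D6, C[4] = D5, C[5] = A6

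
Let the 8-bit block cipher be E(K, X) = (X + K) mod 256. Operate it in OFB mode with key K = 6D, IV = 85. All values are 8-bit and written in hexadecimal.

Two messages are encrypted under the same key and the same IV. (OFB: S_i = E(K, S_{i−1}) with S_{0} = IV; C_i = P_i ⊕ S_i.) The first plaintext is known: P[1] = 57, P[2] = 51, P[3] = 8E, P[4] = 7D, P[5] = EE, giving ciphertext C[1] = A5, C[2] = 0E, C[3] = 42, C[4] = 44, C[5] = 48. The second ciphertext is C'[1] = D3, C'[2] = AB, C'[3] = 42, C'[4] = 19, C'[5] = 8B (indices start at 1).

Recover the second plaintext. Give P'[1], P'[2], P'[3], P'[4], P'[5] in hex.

P'[1] = 21, P'[2] = F4, P'[3] = 8E, P'[4] = 20, P'[5] = 2D

In OFB with a reused IV, both messages share the same keystream S_i, so C_i ⊕ C'_i = P_i ⊕ P'_i and thus P'_i = P_i ⊕ C_i ⊕ C'_i.
P'[1]: 57 ⊕ A5 ⊕ D3 = 21.
P'[2]: 51 ⊕ 0E ⊕ AB = F4.
P'[3]: 8E ⊕ 42 ⊕ 42 = 8E.
P'[4]: 7D ⊕ 44 ⊕ 19 = 20.
P'[5]: EE ⊕ 48 ⊕ 8B = 2D.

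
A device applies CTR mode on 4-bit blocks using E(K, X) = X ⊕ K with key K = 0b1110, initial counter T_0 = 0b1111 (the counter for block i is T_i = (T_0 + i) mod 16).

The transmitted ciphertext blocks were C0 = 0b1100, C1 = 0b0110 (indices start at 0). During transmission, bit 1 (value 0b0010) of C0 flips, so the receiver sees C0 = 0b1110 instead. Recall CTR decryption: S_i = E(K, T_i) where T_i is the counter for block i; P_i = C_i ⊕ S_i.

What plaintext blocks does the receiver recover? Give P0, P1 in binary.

Only C0 changed, to 0b1110. In CTR, a change in C_i flips the same bit in P_i only; the keystream is unaffected. Decrypting the received ciphertext:
P0: T = 0b1111, S = E(K, T) = 0b0001; 0b1110 ⊕ 0b0001 = 0b1111.
P1: T = 0b0000, S = E(K, T) = 0b1110; 0b0110 ⊕ 0b1110 = 0b1000.
Blocks that differ from the original plaintext: P0.

P0 = 0b1111, P1 = 0b1000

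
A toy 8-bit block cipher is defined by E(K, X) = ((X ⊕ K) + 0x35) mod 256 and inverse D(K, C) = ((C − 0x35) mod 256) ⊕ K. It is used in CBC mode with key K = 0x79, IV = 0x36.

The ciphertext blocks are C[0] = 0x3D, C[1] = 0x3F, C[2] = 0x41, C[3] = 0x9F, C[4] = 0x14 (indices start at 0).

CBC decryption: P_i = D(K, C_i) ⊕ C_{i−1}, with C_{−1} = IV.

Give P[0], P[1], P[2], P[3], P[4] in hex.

P[0]: D(K, 0x3D) = 0x71; 0x71 ⊕ 0x36 = 0x47.
P[1]: D(K, 0x3F) = 0x73; 0x73 ⊕ 0x3D = 0x4E.
P[2]: D(K, 0x41) = 0x75; 0x75 ⊕ 0x3F = 0x4A.
P[3]: D(K, 0x9F) = 0x13; 0x13 ⊕ 0x41 = 0x52.
P[4]: D(K, 0x14) = 0xA6; 0xA6 ⊕ 0x9F = 0x39.

P[0] = 0x47, P[1] = 0x4E, P[2] = 0x4A, P[3] = 0x52, P[4] = 0x39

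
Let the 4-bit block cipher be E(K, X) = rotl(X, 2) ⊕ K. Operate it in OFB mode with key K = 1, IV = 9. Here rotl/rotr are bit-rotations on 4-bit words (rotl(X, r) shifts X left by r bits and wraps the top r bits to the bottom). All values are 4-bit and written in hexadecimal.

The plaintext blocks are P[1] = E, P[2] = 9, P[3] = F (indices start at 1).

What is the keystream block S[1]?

OFB encryption: S_i = E(K, S_{i−1}) with S_{0} = IV; C_i = P_i ⊕ S_i.
C[1]: S = E(K, 9) = 7; E ⊕ 7 = 9.
So S[1] = 7.

7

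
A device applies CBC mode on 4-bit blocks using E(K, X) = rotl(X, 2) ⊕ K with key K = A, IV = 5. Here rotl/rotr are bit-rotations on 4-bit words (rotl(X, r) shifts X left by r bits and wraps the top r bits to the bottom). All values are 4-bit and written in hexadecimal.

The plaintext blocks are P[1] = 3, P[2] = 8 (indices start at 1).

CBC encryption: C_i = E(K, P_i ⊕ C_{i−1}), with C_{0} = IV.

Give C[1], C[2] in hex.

C[1]: P[1] ⊕ 5 = 6; E(K, 6) = 3.
C[2]: P[2] ⊕ 3 = B; E(K, B) = 4.

C[1] = 3, C[2] = 4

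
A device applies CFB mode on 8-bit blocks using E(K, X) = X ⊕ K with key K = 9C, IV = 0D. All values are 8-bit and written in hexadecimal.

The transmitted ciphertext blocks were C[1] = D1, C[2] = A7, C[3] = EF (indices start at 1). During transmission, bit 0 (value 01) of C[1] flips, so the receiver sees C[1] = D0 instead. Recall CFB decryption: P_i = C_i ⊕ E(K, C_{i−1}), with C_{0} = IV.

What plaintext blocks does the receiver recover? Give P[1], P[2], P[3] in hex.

Only C[1] changed, to D0. In CFB, a change in C_i flips the same bit in P_i and garbles P_{i+1}. Decrypting the received ciphertext:
P[1]: E(K, 0D) = 91; D0 ⊕ 91 = 41.
P[2]: E(K, D0) = 4C; A7 ⊕ 4C = EB.
P[3]: E(K, A7) = 3B; EF ⊕ 3B = D4.
Blocks that differ from the original plaintext: P[1], P[2].

P[1] = 41, P[2] = EB, P[3] = D4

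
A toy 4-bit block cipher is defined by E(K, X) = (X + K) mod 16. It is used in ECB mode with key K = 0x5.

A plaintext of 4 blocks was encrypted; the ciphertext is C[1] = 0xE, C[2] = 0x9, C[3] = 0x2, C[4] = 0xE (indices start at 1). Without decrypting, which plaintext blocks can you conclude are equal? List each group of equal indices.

P[1] = P[4]

ECB encrypts each block independently with the same key, so equal ciphertext blocks imply equal plaintext blocks.
C[1] = C[4] = 0xE, so P[1] = P[4].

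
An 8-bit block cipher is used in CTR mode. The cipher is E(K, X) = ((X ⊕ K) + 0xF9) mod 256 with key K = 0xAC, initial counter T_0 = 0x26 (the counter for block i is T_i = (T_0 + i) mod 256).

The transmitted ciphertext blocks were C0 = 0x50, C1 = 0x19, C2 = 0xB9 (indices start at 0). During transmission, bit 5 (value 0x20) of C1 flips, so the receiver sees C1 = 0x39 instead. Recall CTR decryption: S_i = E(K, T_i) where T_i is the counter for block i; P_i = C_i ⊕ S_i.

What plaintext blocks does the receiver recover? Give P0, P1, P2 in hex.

Only C1 changed, to 0x39. In CTR, a change in C_i flips the same bit in P_i only; the keystream is unaffected. Decrypting the received ciphertext:
P0: T = 0x26, S = E(K, T) = 0x83; 0x50 ⊕ 0x83 = 0xD3.
P1: T = 0x27, S = E(K, T) = 0x84; 0x39 ⊕ 0x84 = 0xBD.
P2: T = 0x28, S = E(K, T) = 0x7D; 0xB9 ⊕ 0x7D = 0xC4.
Blocks that differ from the original plaintext: P1.

P0 = 0xD3, P1 = 0xBD, P2 = 0xC4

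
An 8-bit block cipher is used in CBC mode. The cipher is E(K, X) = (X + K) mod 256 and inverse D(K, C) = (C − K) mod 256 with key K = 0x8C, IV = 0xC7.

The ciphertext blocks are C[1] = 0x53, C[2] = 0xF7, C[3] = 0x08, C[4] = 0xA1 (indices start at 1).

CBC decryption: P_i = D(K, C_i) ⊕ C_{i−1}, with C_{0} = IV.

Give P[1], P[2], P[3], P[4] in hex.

P[1] = 0x00, P[2] = 0x38, P[3] = 0x8B, P[4] = 0x1D

P[1]: D(K, 0x53) = 0xC7; 0xC7 ⊕ 0xC7 = 0x00.
P[2]: D(K, 0xF7) = 0x6B; 0x6B ⊕ 0x53 = 0x38.
P[3]: D(K, 0x08) = 0x7C; 0x7C ⊕ 0xF7 = 0x8B.
P[4]: D(K, 0xA1) = 0x15; 0x15 ⊕ 0x08 = 0x1D.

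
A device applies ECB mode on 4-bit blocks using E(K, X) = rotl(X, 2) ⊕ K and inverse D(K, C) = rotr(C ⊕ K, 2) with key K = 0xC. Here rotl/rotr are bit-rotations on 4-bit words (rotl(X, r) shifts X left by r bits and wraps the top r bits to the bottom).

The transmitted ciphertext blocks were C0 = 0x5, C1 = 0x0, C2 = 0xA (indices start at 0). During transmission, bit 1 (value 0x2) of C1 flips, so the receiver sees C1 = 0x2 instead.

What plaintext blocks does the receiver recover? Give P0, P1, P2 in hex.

P0 = 0x6, P1 = 0xB, P2 = 0x9

ECB decryption: P_i = D(K, C_i).
Only C1 changed, to 0x2. In ECB, a change in C_i affects only P_i. Decrypting the received ciphertext:
P0: D(K, 0x5) = 0x6.
P1: D(K, 0x2) = 0xB.
P2: D(K, 0xA) = 0x9.
Blocks that differ from the original plaintext: P1.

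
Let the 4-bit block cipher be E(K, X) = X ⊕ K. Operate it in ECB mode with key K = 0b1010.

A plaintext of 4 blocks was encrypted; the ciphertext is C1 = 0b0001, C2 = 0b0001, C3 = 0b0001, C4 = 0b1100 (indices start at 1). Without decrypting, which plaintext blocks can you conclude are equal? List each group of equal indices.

ECB encrypts each block independently with the same key, so equal ciphertext blocks imply equal plaintext blocks.
C1 = C2 = C3 = 0b0001, so P1 = P2 = P3.

P1 = P2 = P3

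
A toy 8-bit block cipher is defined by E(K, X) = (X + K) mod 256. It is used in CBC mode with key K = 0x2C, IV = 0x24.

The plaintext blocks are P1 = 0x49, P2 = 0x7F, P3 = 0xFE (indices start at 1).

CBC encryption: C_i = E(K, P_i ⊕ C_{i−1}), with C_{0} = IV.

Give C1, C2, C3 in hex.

C1 = 0x99, C2 = 0x12, C3 = 0x18

C1: P1 ⊕ 0x24 = 0x6D; E(K, 0x6D) = 0x99.
C2: P2 ⊕ 0x99 = 0xE6; E(K, 0xE6) = 0x12.
C3: P3 ⊕ 0x12 = 0xEC; E(K, 0xEC) = 0x18.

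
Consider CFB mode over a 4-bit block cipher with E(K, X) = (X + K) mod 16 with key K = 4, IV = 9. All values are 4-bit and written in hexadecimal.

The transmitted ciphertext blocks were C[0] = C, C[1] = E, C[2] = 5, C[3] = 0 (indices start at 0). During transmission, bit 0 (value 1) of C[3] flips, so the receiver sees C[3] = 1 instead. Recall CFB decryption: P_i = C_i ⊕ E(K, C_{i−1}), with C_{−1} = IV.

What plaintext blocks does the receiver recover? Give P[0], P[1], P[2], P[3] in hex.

Only C[3] changed, to 1. In CFB, a change in C_i flips the same bit in P_i and garbles P_{i+1}. Decrypting the received ciphertext:
P[0]: E(K, 9) = D; C ⊕ D = 1.
P[1]: E(K, C) = 0; E ⊕ 0 = E.
P[2]: E(K, E) = 2; 5 ⊕ 2 = 7.
P[3]: E(K, 5) = 9; 1 ⊕ 9 = 8.
Blocks that differ from the original plaintext: P[3].

P[0] = 1, P[1] = E, P[2] = 7, P[3] = 8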